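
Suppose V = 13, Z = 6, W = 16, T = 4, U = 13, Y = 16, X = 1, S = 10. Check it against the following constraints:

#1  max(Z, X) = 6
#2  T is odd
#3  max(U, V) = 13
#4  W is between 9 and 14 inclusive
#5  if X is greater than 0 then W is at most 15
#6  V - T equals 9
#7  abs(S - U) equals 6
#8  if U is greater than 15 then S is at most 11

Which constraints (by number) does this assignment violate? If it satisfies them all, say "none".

Constraints 2, 4, 5, and 7 are violated.

#1 max(6, 1) = 6 — holds.
#2 T = 4 is even — fails.
#3 max(13, 13) = 13 — holds.
#4 W = 16 is outside [9, 14] — fails.
#5 X = 1 > 0, so we need W ≤ 15; but W = 16 > 15 — fails.
#6 V - T = 13 - 4 = 9 — holds.
#7 abs(10 - 13) = 3, not 6 — fails.
#8 U = 13, not > 15; antecedent false, conditional vacuously true — holds.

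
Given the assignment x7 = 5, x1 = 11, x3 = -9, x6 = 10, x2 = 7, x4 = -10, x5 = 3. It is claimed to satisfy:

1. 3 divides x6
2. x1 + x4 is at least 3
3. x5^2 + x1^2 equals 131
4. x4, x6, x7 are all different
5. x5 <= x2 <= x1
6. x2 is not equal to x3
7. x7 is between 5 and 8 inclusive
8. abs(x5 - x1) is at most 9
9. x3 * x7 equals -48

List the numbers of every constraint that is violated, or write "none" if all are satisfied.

Constraints 1, 2, 3, and 9 do not hold.

1. 10 = 3*3 + 1, so 3 does not divide 10 — violated.
2. x1 + x4 = 11 + (-10) = 1; 1 < 3, bound 3 not met — violated.
3. x5^2 + x1^2 = 3^2 + 11^2 = 9 + 121 = 130, not 131 — violated.
4. values -10, 10, 5 are pairwise distinct — satisfied.
5. values 3 <= 7 <= 11 — satisfied.
6. x2 = 7, x3 = -9; distinct — satisfied.
7. x7 = 5 lies in [5, 8] — satisfied.
8. abs(3 - 11) = 8; 8 ≤ 9 — satisfied.
9. x3 * x7 = -9 * 5 = -45, not -48 — violated.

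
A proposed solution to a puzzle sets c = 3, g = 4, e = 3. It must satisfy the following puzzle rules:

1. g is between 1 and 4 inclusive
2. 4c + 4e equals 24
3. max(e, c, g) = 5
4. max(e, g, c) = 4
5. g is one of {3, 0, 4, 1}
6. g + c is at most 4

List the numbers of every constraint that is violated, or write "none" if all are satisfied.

1. g = 4 lies in [1, 4] — holds.
2. 4c + 4e = 4(3) + 4(3) = 24 — holds.
3. max(3, 3, 4) = 4, not 5 — does not hold.
4. max(3, 4, 3) = 4 — holds.
5. g = 4 is in {3, 0, 4, 1} — holds.
6. g + c = 4 + 3 = 7; 7 > 4, bound 4 not met — does not hold.

The assignment fails constraints 3 and 6.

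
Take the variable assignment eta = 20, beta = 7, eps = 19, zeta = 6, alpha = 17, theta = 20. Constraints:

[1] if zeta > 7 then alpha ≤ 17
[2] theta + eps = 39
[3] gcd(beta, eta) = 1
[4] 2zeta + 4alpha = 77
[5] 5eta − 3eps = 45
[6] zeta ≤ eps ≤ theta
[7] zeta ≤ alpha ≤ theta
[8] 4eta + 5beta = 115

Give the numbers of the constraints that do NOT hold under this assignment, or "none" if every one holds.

[1] zeta = 6, not > 7; antecedent false, conditional vacuously true — satisfied.
[2] theta + eps = 20 + 19 = 39 — satisfied.
[3] gcd(7, 20) = 1 — satisfied.
[4] 2zeta + 4alpha = 2(6) + 4(17) = 80, not 77 — violated.
[5] 5eta − 3eps = 5(20) − 3(19) = 43, not 45 — violated.
[6] values 6 ≤ 19 ≤ 20 — satisfied.
[7] values 6 ≤ 17 ≤ 20 — satisfied.
[8] 4eta + 5beta = 4(20) + 5(7) = 115 — satisfied.

No — constraints 4, 5 are not satisfied.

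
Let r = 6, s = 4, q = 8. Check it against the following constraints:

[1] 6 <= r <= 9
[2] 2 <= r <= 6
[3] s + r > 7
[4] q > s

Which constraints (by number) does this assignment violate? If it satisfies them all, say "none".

Yes — all constraints hold.

[1] r = 6 lies in [6, 9]  ✔
[2] r = 6 lies in [2, 6]  ✔
[3] s + r = 4 + 6 = 10; 10 > 7  ✔
[4] q = 8, s = 4; 8 > 4  ✔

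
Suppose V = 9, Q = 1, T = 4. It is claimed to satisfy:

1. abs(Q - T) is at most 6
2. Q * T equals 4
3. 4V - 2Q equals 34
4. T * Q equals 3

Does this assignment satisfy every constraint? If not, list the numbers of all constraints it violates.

Violated: 4.

1. abs(1 - 4) = 3; 3 ≤ 6 — holds.
2. Q * T = 1 * 4 = 4 — holds.
3. 4V - 2Q = 4(9) - 2(1) = 34 — holds.
4. T * Q = 4 * 1 = 4, not 3 — does not hold.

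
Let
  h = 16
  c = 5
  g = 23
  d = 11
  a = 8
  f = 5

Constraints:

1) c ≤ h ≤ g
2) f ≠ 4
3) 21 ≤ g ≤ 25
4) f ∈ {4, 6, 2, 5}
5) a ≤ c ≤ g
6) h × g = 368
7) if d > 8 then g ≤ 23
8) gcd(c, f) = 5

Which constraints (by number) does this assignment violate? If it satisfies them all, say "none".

1) values 5 ≤ 16 ≤ 23  ✓
2) f = 5, and 5 ≠ 4  ✓
3) g = 23 lies in [21, 25]  ✓
4) f = 5 is in {4, 6, 2, 5}  ✓
5) values 8, 5, 23; a = 8 is not ≤ c = 5  ✗
6) h × g = 16 × 23 = 368  ✓
7) d = 11 > 8, so we need g ≤ 23; g = 23 ≤ 23  ✓
8) gcd(5, 5) = 5  ✓

No — constraint 5 is not satisfied.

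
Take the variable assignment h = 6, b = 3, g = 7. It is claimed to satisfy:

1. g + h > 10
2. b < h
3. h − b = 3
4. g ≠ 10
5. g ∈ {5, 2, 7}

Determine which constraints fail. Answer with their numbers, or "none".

None — every constraint holds.

1. g + h = 7 + 6 = 13; 13 > 10 — OK.
2. b = 3, h = 6; 3 < 6 — OK.
3. h − b = 6 − 3 = 3 — OK.
4. g = 7, and 7 ≠ 10 — OK.
5. g = 7 is in {5, 2, 7} — OK.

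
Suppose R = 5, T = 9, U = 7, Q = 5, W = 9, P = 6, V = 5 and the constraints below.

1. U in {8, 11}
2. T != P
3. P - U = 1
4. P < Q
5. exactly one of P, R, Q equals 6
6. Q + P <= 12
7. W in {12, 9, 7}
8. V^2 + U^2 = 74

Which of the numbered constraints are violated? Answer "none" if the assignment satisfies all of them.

1. U = 7 is not in {8, 11} — violated.
2. T = 9, P = 6; distinct — OK.
3. P - U = 6 - 7 = -1, not 1 — violated.
4. P = 6, Q = 5; 6 ≥ 5 (want <) — violated.
5. P=6, R=5, Q=5; 1 of them equals 6 — OK.
6. Q + P = 5 + 6 = 11; 11 ≤ 12 — OK.
7. W = 9 is in {12, 9, 7} — OK.
8. V^2 + U^2 = 5^2 + 7^2 = 25 + 49 = 74 — OK.

Violated: 1, 3, and 4.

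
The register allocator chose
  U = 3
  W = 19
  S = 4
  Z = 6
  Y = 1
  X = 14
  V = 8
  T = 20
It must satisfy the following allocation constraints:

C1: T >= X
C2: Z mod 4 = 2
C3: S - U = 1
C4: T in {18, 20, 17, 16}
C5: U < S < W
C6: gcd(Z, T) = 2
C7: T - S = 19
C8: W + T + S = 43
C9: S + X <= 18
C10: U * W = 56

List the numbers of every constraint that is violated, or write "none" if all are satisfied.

Constraints 7 and 10 are violated.

C1: T = 20, X = 14; 20 ≥ 14  true
C2: 6 mod 4 = 2  true
C3: S - U = 4 - 3 = 1  true
C4: T = 20 is in {18, 20, 17, 16}  true
C5: values 3 < 4 < 19  true
C6: gcd(6, 20) = 2  true
C7: T - S = 20 - 4 = 16, not 19  false
C8: W + T + S = 19 + 20 + 4 = 43  true
C9: S + X = 4 + 14 = 18; 18 ≤ 18  true
C10: U * W = 3 * 19 = 57, not 56  false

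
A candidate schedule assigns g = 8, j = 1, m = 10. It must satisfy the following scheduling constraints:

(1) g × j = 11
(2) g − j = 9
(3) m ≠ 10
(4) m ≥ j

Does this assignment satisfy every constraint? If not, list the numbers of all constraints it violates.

Constraints 1, 2, 3 do not hold.

(1) g × j = 8 × 1 = 8, not 11 — violated.
(2) g − j = 8 − 1 = 7, not 9 — violated.
(3) m = 10, but 10 is required to differ — violated.
(4) m = 10, j = 1; 10 ≥ 1 — OK.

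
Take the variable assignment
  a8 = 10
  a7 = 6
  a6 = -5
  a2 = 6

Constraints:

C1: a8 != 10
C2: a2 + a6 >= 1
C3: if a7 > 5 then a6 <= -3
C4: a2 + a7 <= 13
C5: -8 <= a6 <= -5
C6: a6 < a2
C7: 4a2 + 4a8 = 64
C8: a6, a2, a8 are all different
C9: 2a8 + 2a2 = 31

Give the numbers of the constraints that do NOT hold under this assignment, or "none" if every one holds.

C1: a8 = 10, but 10 is required to differ  FAIL
C2: a2 + a6 = 6 + (-5) = 1; 1 ≥ 1  OK
C3: a7 = 6 > 5, so we need a6 ≤ -3; a6 = -5 ≤ -3  OK
C4: a2 + a7 = 6 + 6 = 12; 12 ≤ 13  OK
C5: a6 = -5 lies in [-8, -5]  OK
C6: a6 = -5, a2 = 6; -5 < 6  OK
C7: 4a2 + 4a8 = 4(6) + 4(10) = 64  OK
C8: values -5, 6, 10 are pairwise distinct  OK
C9: 2a8 + 2a2 = 2(10) + 2(6) = 32, not 31  FAIL

Violated: 1, 9.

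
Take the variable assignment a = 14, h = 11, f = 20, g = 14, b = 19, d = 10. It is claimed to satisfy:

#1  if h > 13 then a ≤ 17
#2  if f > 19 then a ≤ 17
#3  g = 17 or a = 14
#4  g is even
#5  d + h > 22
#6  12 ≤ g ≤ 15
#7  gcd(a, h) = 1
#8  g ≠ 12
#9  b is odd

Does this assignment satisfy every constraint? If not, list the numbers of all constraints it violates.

Violated: 5.

#1 h = 11, not > 13; antecedent false, conditional vacuously true — OK.
#2 f = 20 > 19, so we need a ≤ 17; a = 14 ≤ 17 — OK.
#3 g = 14 ≠ 17, but a = 14 = 14 (second disjunct) — OK.
#4 g = 14 is even — OK.
#5 d + h = 10 + 11 = 21; 21 ≤ 22, bound 22 not met — violated.
#6 g = 14 lies in [12, 15] — OK.
#7 gcd(14, 11) = 1 — OK.
#8 g = 14, and 14 ≠ 12 — OK.
#9 b = 19 is odd — OK.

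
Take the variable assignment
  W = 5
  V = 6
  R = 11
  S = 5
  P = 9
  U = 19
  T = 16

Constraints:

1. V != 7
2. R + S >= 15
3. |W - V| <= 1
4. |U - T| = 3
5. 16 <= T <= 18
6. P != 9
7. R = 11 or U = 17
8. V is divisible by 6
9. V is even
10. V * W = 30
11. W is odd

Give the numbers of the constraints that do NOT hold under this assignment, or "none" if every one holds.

Constraint 6 is violated.

1. V = 6, and 6 ≠ 7  holds
2. R + S = 11 + 5 = 16; 16 ≥ 15  holds
3. |5 - 6| = 1; 1 ≤ 1  holds
4. |19 - 16| = 3  holds
5. T = 16 lies in [16, 18]  holds
6. P = 9, but 9 is required to differ  fails
7. R = 11 = 11 (first disjunct)  holds
8. 6 / 6 = 1, so 6 divides 6  holds
9. V = 6 is even  holds
10. V * W = 6 * 5 = 30  holds
11. W = 5 is odd  holds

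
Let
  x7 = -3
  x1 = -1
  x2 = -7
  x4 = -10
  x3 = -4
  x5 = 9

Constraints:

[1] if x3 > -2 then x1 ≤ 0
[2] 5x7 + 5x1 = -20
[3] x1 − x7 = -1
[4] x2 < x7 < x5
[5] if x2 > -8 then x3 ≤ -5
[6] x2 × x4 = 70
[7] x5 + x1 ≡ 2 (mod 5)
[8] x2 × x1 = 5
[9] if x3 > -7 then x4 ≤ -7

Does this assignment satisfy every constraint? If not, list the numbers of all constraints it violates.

No — constraints 3, 5, 7, and 8 are not satisfied.

[1] x3 = -4, not > -2; antecedent false, conditional vacuously true  true
[2] 5x7 + 5x1 = 5(-3) + 5(-1) = -20  true
[3] x1 − x7 = -1 − (-3) = 2, not -1  false
[4] values -7 < -3 < 9  true
[5] x2 = -7 > -8, so we need x3 ≤ -5; but x3 = -4 > -5  false
[6] x2 × x4 = -7 × (-10) = 70  true
[7] x5 + x1 = 8; 8 mod 5 = 3, not 2  false
[8] x2 × x1 = -7 × (-1) = 7, not 5  false
[9] x3 = -4 > -7, so we need x4 ≤ -7; x4 = -10 ≤ -7  true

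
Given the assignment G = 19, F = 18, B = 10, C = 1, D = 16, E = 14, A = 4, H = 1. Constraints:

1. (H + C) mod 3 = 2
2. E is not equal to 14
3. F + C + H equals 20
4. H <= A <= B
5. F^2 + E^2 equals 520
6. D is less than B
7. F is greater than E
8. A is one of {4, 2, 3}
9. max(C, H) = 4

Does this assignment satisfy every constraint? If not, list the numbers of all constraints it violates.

1. H + C = 2; 2 mod 3 = 2 — OK.
2. E = 14, but 14 is required to differ — violated.
3. F + C + H = 18 + 1 + 1 = 20 — OK.
4. values 1 <= 4 <= 10 — OK.
5. F^2 + E^2 = 18^2 + 14^2 = 324 + 196 = 520 — OK.
6. D = 16, B = 10; 16 ≥ 10 (want <) — violated.
7. F = 18, E = 14; 18 > 14 — OK.
8. A = 4 is in {4, 2, 3} — OK.
9. max(1, 1) = 1, not 4 — violated.

Constraints 2, 6, and 9 do not hold.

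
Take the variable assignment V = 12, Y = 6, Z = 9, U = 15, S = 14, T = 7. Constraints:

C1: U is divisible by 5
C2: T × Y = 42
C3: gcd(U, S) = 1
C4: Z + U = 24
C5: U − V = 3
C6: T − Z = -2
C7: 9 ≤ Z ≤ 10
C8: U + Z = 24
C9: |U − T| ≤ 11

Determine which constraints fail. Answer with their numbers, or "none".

C1: 15 / 5 = 3, so 5 divides 15  yes
C2: T × Y = 7 × 6 = 42  yes
C3: gcd(15, 14) = 1  yes
C4: Z + U = 9 + 15 = 24  yes
C5: U − V = 15 − 12 = 3  yes
C6: T − Z = 7 − 9 = -2  yes
C7: Z = 9 lies in [9, 10]  yes
C8: U + Z = 15 + 9 = 24  yes
C9: |15 − 7| = 8; 8 ≤ 11  yes

Yes — all constraints hold.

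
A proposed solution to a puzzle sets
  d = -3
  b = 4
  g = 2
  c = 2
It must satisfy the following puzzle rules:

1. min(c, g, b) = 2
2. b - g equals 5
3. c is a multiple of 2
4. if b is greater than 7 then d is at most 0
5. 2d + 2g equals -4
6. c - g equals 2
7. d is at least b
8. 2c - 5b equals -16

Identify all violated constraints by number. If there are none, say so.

Constraints 2, 5, 6, and 7 do not hold.

1. min(2, 2, 4) = 2 — holds.
2. b - g = 4 - 2 = 2, not 5 — does not hold.
3. 2 / 2 = 1, so 2 divides 2 — holds.
4. b = 4, not > 7; antecedent false, conditional vacuously true — holds.
5. 2d + 2g = 2(-3) + 2(2) = -2, not -4 — does not hold.
6. c - g = 2 - 2 = 0, not 2 — does not hold.
7. d = -3, b = 4; -3 < 4 (want ≥) — does not hold.
8. 2c - 5b = 2(2) - 5(4) = -16 — holds.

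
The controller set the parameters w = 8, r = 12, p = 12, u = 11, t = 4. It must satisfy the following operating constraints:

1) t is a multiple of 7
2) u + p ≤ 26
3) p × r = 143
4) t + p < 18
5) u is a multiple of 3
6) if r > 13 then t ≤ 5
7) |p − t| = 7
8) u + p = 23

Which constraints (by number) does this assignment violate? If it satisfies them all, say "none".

Violated: 1, 3, 5, 7.

1) 4 = 7×0 + 4, so 7 does not divide 4  no
2) u + p = 11 + 12 = 23; 23 ≤ 26  yes
3) p × r = 12 × 12 = 144, not 143  no
4) t + p = 4 + 12 = 16; 16 < 18  yes
5) 11 = 3×3 + 2, so 3 does not divide 11  no
6) r = 12, not > 13; antecedent false, conditional vacuously true  yes
7) |12 − 4| = 8, not 7  no
8) u + p = 11 + 12 = 23  yes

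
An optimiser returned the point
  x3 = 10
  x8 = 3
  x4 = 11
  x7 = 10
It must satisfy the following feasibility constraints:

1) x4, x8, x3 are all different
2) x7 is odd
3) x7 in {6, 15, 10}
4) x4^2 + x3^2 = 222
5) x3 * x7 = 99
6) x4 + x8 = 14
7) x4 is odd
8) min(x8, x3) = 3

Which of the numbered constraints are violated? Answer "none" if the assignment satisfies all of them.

The assignment fails constraints 2, 4, 5.

1) values 11, 3, 10 are pairwise distinct  OK
2) x7 = 10 is even  FAIL
3) x7 = 10 is in {6, 15, 10}  OK
4) x4^2 + x3^2 = 11^2 + 10^2 = 121 + 100 = 221, not 222  FAIL
5) x3 * x7 = 10 * 10 = 100, not 99  FAIL
6) x4 + x8 = 11 + 3 = 14  OK
7) x4 = 11 is odd  OK
8) min(3, 10) = 3  OK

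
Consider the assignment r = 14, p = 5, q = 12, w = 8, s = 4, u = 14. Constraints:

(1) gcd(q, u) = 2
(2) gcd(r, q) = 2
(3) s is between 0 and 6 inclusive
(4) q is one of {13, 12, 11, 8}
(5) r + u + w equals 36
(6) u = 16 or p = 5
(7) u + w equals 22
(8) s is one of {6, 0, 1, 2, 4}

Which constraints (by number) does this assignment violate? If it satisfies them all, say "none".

All constraints are satisfied.

(1) gcd(12, 14) = 2  ✓
(2) gcd(14, 12) = 2  ✓
(3) s = 4 lies in [0, 6]  ✓
(4) q = 12 is in {13, 12, 11, 8}  ✓
(5) r + u + w = 14 + 14 + 8 = 36  ✓
(6) u = 14 ≠ 16, but p = 5 = 5 (second disjunct)  ✓
(7) u + w = 14 + 8 = 22  ✓
(8) s = 4 is in {6, 0, 1, 2, 4}  ✓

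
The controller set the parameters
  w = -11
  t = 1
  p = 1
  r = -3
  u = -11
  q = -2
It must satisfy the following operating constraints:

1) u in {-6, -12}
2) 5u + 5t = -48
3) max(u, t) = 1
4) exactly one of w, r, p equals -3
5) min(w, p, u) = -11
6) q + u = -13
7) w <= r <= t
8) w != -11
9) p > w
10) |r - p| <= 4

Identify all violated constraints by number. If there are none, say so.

1) u = -11 is not in {-6, -12}  fails
2) 5u + 5t = 5(-11) + 5(1) = -50, not -48  fails
3) max(-11, 1) = 1  holds
4) w=-11, r=-3, p=1; 1 of them equals -3  holds
5) min(-11, 1, -11) = -11  holds
6) q + u = -2 + (-11) = -13  holds
7) values -11 <= -3 <= 1  holds
8) w = -11, but -11 is required to differ  fails
9) p = 1, w = -11; 1 > -11  holds
10) |-3 - 1| = 4; 4 ≤ 4  holds

The assignment fails constraints 1, 2, and 8.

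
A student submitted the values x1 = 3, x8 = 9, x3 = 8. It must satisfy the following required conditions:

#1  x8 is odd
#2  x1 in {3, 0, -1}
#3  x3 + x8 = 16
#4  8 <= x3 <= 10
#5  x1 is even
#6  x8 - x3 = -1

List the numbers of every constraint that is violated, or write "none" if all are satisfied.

#1 x8 = 9 is odd  yes
#2 x1 = 3 is in {3, 0, -1}  yes
#3 x3 + x8 = 8 + 9 = 17, not 16  no
#4 x3 = 8 lies in [8, 10]  yes
#5 x1 = 3 is odd  no
#6 x8 - x3 = 9 - 8 = 1, not -1  no

The assignment fails constraints 3, 5, and 6.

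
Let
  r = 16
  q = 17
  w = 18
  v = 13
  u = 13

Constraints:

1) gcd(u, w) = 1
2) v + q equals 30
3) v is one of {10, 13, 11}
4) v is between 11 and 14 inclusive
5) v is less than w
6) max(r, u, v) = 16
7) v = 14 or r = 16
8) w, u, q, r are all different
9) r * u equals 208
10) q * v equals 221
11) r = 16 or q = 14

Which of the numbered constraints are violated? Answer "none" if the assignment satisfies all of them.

Yes — all constraints hold.

1) gcd(13, 18) = 1 — OK.
2) v + q = 13 + 17 = 30 — OK.
3) v = 13 is in {10, 13, 11} — OK.
4) v = 13 lies in [11, 14] — OK.
5) v = 13, w = 18; 13 < 18 — OK.
6) max(16, 13, 13) = 16 — OK.
7) v = 13 ≠ 14, but r = 16 = 16 (second disjunct) — OK.
8) values 18, 13, 17, 16 are pairwise distinct — OK.
9) r * u = 16 * 13 = 208 — OK.
10) q * v = 17 * 13 = 221 — OK.
11) r = 16 = 16 (first disjunct) — OK.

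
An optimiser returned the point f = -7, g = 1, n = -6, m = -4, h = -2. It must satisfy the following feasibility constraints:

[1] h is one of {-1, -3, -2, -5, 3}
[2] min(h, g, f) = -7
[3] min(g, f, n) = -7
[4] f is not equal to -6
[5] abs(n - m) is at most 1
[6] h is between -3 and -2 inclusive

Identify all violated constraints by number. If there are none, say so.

[1] h = -2 is in {-1, -3, -2, -5, 3} — holds.
[2] min(-2, 1, -7) = -7 — holds.
[3] min(1, -7, -6) = -7 — holds.
[4] f = -7, and -7 ≠ -6 — holds.
[5] abs(-6 - (-4)) = 2; 2 > 1, exceeds bound 1 — fails.
[6] h = -2 lies in [-3, -2] — holds.

Violated: 5.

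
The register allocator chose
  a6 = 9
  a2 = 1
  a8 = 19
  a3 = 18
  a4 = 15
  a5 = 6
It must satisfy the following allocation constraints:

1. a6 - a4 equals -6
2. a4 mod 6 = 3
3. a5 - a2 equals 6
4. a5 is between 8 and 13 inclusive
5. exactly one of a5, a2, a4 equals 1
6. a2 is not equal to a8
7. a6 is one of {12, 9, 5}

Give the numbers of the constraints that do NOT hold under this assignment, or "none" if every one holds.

No — constraints 3, 4 are not satisfied.

1. a6 - a4 = 9 - 15 = -6  ✔
2. 15 mod 6 = 3  ✔
3. a5 - a2 = 6 - 1 = 5, not 6  ✘
4. a5 = 6 is outside [8, 13]  ✘
5. a5=6, a2=1, a4=15; 1 of them equals 1  ✔
6. a2 = 1, a8 = 19; distinct  ✔
7. a6 = 9 is in {12, 9, 5}  ✔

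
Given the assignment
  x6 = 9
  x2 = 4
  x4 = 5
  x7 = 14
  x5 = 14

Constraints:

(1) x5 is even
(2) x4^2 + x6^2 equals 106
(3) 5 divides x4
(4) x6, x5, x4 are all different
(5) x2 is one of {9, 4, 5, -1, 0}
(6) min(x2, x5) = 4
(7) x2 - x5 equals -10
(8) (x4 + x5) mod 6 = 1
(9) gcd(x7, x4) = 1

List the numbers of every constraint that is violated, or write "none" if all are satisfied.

All constraints are satisfied.

(1) x5 = 14 is even — holds.
(2) x4^2 + x6^2 = 5^2 + 9^2 = 25 + 81 = 106 — holds.
(3) 5 / 5 = 1, so 5 divides 5 — holds.
(4) values 9, 14, 5 are pairwise distinct — holds.
(5) x2 = 4 is in {9, 4, 5, -1, 0} — holds.
(6) min(4, 14) = 4 — holds.
(7) x2 - x5 = 4 - 14 = -10 — holds.
(8) x4 + x5 = 19; 19 mod 6 = 1 — holds.
(9) gcd(14, 5) = 1 — holds.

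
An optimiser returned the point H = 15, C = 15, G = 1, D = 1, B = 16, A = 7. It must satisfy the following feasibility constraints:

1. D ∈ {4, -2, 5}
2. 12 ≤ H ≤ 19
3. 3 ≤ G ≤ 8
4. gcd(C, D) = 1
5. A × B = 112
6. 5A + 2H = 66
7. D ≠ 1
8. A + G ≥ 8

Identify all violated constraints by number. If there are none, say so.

1. D = 1 is not in {4, -2, 5} — fails.
2. H = 15 lies in [12, 19] — holds.
3. G = 1 is outside [3, 8] — fails.
4. gcd(15, 1) = 1 — holds.
5. A × B = 7 × 16 = 112 — holds.
6. 5A + 2H = 5(7) + 2(15) = 65, not 66 — fails.
7. D = 1, but 1 is required to differ — fails.
8. A + G = 7 + 1 = 8; 8 ≥ 8 — holds.

Violated: 1, 3, 6, and 7.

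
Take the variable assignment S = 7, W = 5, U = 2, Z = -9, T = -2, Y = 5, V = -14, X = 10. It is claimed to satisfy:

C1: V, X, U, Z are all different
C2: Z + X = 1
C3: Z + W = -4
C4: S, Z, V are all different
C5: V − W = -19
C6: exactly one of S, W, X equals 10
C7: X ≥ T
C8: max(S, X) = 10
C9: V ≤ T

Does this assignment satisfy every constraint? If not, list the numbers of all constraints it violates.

The assignment satisfies every constraint.

C1: values -14, 10, 2, -9 are pairwise distinct  ✔
C2: Z + X = -9 + 10 = 1  ✔
C3: Z + W = -9 + 5 = -4  ✔
C4: values 7, -9, -14 are pairwise distinct  ✔
C5: V − W = -14 − 5 = -19  ✔
C6: S=7, W=5, X=10; 1 of them equals 10  ✔
C7: X = 10, T = -2; 10 ≥ -2  ✔
C8: max(7, 10) = 10  ✔
C9: V = -14, T = -2; -14 ≤ -2  ✔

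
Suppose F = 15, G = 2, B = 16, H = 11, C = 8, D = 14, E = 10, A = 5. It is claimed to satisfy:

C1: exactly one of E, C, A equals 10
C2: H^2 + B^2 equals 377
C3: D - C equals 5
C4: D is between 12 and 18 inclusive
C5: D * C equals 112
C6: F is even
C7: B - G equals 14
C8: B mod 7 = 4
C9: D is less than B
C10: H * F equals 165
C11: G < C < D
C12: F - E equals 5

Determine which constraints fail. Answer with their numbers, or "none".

C1: E=10, C=8, A=5; 1 of them equals 10 — holds.
C2: H^2 + B^2 = 11^2 + 16^2 = 121 + 256 = 377 — holds.
C3: D - C = 14 - 8 = 6, not 5 — fails.
C4: D = 14 lies in [12, 18] — holds.
C5: D * C = 14 * 8 = 112 — holds.
C6: F = 15 is odd — fails.
C7: B - G = 16 - 2 = 14 — holds.
C8: 16 mod 7 = 2, not 4 — fails.
C9: D = 14, B = 16; 14 < 16 — holds.
C10: H * F = 11 * 15 = 165 — holds.
C11: values 2 < 8 < 14 — holds.
C12: F - E = 15 - 10 = 5 — holds.

Constraints 3, 6, and 8 do not hold.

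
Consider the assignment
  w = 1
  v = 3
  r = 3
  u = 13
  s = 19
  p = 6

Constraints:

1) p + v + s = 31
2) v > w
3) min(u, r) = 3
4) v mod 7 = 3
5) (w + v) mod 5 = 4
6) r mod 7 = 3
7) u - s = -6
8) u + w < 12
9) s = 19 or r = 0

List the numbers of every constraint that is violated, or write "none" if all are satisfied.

Violated: 1 and 8.

1) p + v + s = 6 + 3 + 19 = 28, not 31 — violated.
2) v = 3, w = 1; 3 > 1 — satisfied.
3) min(13, 3) = 3 — satisfied.
4) 3 mod 7 = 3 — satisfied.
5) w + v = 4; 4 mod 5 = 4 — satisfied.
6) 3 mod 7 = 3 — satisfied.
7) u - s = 13 - 19 = -6 — satisfied.
8) u + w = 13 + 1 = 14; 14 ≥ 12, bound 12 not met — violated.
9) s = 19 = 19 (first disjunct) — satisfied.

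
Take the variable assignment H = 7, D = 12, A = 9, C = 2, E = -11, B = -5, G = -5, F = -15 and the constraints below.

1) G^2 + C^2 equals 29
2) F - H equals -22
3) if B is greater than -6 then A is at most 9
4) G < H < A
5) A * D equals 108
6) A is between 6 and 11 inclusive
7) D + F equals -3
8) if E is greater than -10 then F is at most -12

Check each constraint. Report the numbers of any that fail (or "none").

The assignment satisfies every constraint.

1) G^2 + C^2 = (-5)^2 + 2^2 = 25 + 4 = 29  OK
2) F - H = -15 - 7 = -22  OK
3) B = -5 > -6, so we need A ≤ 9; A = 9 ≤ 9  OK
4) values -5 < 7 < 9  OK
5) A * D = 9 * 12 = 108  OK
6) A = 9 lies in [6, 11]  OK
7) D + F = 12 + (-15) = -3  OK
8) E = -11, not > -10; antecedent false, conditional vacuously true  OK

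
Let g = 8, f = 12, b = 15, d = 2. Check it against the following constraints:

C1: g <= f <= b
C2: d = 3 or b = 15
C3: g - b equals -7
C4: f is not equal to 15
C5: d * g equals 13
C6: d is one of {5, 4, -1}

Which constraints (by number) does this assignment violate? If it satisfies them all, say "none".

Constraints 5, 6 do not hold.

C1: values 8 <= 12 <= 15 — OK.
C2: d = 2 ≠ 3, but b = 15 = 15 (second disjunct) — OK.
C3: g - b = 8 - 15 = -7 — OK.
C4: f = 12, and 12 ≠ 15 — OK.
C5: d * g = 2 * 8 = 16, not 13 — violated.
C6: d = 2 is not in {5, 4, -1} — violated.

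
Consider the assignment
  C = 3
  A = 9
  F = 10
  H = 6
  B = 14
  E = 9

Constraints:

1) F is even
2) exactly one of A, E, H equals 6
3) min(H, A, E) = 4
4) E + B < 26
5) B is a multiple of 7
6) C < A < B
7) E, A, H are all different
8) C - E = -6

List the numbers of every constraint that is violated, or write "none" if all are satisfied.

Constraints 3, 7 are violated.

1) F = 10 is even  true
2) A=9, E=9, H=6; 1 of them equals 6  true
3) min(6, 9, 9) = 6, not 4  false
4) E + B = 9 + 14 = 23; 23 < 26  true
5) 14 / 7 = 2, so 7 divides 14  true
6) values 3 < 9 < 14  true
7) E = A = 9, not all different  false
8) C - E = 3 - 9 = -6  true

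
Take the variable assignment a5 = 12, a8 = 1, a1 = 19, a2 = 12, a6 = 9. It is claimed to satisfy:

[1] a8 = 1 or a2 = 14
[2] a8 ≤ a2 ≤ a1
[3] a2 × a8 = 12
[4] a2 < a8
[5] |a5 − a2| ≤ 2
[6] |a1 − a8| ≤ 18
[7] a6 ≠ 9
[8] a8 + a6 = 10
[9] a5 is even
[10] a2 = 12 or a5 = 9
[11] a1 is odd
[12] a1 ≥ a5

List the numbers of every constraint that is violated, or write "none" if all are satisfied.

Constraints 4 and 7 are violated.

[1] a8 = 1 = 1 (first disjunct)  holds
[2] values 1 ≤ 12 ≤ 19  holds
[3] a2 × a8 = 12 × 1 = 12  holds
[4] a2 = 12, a8 = 1; 12 ≥ 1 (want <)  fails
[5] |12 − 12| = 0; 0 ≤ 2  holds
[6] |19 − 1| = 18; 18 ≤ 18  holds
[7] a6 = 9, but 9 is required to differ  fails
[8] a8 + a6 = 1 + 9 = 10  holds
[9] a5 = 12 is even  holds
[10] a2 = 12 = 12 (first disjunct)  holds
[11] a1 = 19 is odd  holds
[12] a1 = 19, a5 = 12; 19 ≥ 12  holds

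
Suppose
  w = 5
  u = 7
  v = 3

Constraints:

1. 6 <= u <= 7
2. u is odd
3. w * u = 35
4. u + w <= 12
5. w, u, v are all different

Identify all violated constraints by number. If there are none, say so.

All constraints are satisfied.

1. u = 7 lies in [6, 7]  OK
2. u = 7 is odd  OK
3. w * u = 5 * 7 = 35  OK
4. u + w = 7 + 5 = 12; 12 ≤ 12  OK
5. values 5, 7, 3 are pairwise distinct  OK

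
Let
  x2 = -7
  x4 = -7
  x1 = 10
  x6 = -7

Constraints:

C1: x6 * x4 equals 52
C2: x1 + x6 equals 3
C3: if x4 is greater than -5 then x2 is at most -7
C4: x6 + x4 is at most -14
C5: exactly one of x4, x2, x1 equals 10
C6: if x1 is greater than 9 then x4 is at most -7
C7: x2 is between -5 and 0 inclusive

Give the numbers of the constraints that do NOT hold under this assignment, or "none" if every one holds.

C1: x6 * x4 = -7 * (-7) = 49, not 52 — violated.
C2: x1 + x6 = 10 + (-7) = 3 — OK.
C3: x4 = -7, not > -5; antecedent false, conditional vacuously true — OK.
C4: x6 + x4 = -7 + (-7) = -14; -14 ≤ -14 — OK.
C5: x4=-7, x2=-7, x1=10; 1 of them equals 10 — OK.
C6: x1 = 10 > 9, so we need x4 ≤ -7; x4 = -7 ≤ -7 — OK.
C7: x2 = -7 is outside [-5, 0] — violated.

Constraints 1, 7 do not hold.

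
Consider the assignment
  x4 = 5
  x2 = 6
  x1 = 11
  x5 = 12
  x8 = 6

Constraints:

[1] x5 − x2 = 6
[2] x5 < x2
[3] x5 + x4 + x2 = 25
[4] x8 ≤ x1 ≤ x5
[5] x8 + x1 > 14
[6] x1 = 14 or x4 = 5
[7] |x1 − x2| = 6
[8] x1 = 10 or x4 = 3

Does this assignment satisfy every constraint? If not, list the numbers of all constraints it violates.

No — constraints 2, 3, 7, and 8 are not satisfied.

[1] x5 − x2 = 12 − 6 = 6 — holds.
[2] x5 = 12, x2 = 6; 12 ≥ 6 (want <) — fails.
[3] x5 + x4 + x2 = 12 + 5 + 6 = 23, not 25 — fails.
[4] values 6 ≤ 11 ≤ 12 — holds.
[5] x8 + x1 = 6 + 11 = 17; 17 > 14 — holds.
[6] x1 = 11 ≠ 14, but x4 = 5 = 5 (second disjunct) — holds.
[7] |11 − 6| = 5, not 6 — fails.
[8] x1 = 11 ≠ 10 and x4 = 5 ≠ 3; both disjuncts false — fails.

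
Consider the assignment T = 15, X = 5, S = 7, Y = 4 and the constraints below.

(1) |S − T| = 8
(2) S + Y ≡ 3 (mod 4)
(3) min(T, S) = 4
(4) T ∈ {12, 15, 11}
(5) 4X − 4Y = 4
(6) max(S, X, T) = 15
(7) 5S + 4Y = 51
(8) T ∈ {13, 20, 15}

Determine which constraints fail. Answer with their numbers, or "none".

Violated: 3.

(1) |7 − 15| = 8 — satisfied.
(2) S + Y = 11; 11 mod 4 = 3 — satisfied.
(3) min(15, 7) = 7, not 4 — violated.
(4) T = 15 is in {12, 15, 11} — satisfied.
(5) 4X − 4Y = 4(5) − 4(4) = 4 — satisfied.
(6) max(7, 5, 15) = 15 — satisfied.
(7) 5S + 4Y = 5(7) + 4(4) = 51 — satisfied.
(8) T = 15 is in {13, 20, 15} — satisfied.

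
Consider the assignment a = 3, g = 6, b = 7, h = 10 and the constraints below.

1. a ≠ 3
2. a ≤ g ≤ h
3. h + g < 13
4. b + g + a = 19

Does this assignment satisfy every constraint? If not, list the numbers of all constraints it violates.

1. a = 3, but 3 is required to differ — does not hold.
2. values 3 ≤ 6 ≤ 10 — holds.
3. h + g = 10 + 6 = 16; 16 ≥ 13, bound 13 not met — does not hold.
4. b + g + a = 7 + 6 + 3 = 16, not 19 — does not hold.

Constraints 1, 3, and 4 do not hold.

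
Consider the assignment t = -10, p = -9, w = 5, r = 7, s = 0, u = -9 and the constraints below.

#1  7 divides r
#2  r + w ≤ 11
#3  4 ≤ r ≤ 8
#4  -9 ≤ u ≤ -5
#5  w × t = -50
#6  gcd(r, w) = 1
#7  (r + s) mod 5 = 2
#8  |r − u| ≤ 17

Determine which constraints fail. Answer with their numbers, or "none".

#1 7 / 7 = 1, so 7 divides 7 — OK.
#2 r + w = 7 + 5 = 12; 12 > 11, bound 11 not met — violated.
#3 r = 7 lies in [4, 8] — OK.
#4 u = -9 lies in [-9, -5] — OK.
#5 w × t = 5 × (-10) = -50 — OK.
#6 gcd(7, 5) = 1 — OK.
#7 r + s = 7; 7 mod 5 = 2 — OK.
#8 |7 − (-9)| = 16; 16 ≤ 17 — OK.

Constraint 2 is violated.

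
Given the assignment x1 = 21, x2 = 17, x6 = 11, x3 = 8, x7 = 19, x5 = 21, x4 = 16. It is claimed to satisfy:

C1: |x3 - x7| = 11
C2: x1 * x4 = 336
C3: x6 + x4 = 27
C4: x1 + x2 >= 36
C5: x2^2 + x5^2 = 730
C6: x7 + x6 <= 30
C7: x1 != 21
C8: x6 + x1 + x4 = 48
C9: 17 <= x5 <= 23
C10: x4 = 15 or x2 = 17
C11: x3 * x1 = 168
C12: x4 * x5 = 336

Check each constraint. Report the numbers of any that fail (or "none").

C1: |8 - 19| = 11 — satisfied.
C2: x1 * x4 = 21 * 16 = 336 — satisfied.
C3: x6 + x4 = 11 + 16 = 27 — satisfied.
C4: x1 + x2 = 21 + 17 = 38; 38 ≥ 36 — satisfied.
C5: x2^2 + x5^2 = 17^2 + 21^2 = 289 + 441 = 730 — satisfied.
C6: x7 + x6 = 19 + 11 = 30; 30 ≤ 30 — satisfied.
C7: x1 = 21, but 21 is required to differ — violated.
C8: x6 + x1 + x4 = 11 + 21 + 16 = 48 — satisfied.
C9: x5 = 21 lies in [17, 23] — satisfied.
C10: x4 = 16 ≠ 15, but x2 = 17 = 17 (second disjunct) — satisfied.
C11: x3 * x1 = 8 * 21 = 168 — satisfied.
C12: x4 * x5 = 16 * 21 = 336 — satisfied.

No — constraint 7 is not satisfied.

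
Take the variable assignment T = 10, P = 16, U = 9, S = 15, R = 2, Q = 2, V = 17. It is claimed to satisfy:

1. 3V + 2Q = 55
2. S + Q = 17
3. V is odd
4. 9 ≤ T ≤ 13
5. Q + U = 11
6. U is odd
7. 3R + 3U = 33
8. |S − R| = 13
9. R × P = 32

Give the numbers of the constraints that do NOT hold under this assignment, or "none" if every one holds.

All constraints are satisfied.

1. 3V + 2Q = 3(17) + 2(2) = 55 — holds.
2. S + Q = 15 + 2 = 17 — holds.
3. V = 17 is odd — holds.
4. T = 10 lies in [9, 13] — holds.
5. Q + U = 2 + 9 = 11 — holds.
6. U = 9 is odd — holds.
7. 3R + 3U = 3(2) + 3(9) = 33 — holds.
8. |15 − 2| = 13 — holds.
9. R × P = 2 × 16 = 32 — holds.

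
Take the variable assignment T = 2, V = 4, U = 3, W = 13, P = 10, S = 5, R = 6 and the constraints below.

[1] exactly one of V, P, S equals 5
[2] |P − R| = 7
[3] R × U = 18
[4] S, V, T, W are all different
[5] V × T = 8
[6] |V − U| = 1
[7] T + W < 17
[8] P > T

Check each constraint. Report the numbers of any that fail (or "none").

Constraint 2 does not hold.

[1] V=4, P=10, S=5; 1 of them equals 5  ✔
[2] |10 − 6| = 4, not 7  ✘
[3] R × U = 6 × 3 = 18  ✔
[4] values 5, 4, 2, 13 are pairwise distinct  ✔
[5] V × T = 4 × 2 = 8  ✔
[6] |4 − 3| = 1  ✔
[7] T + W = 2 + 13 = 15; 15 < 17  ✔
[8] P = 10, T = 2; 10 > 2  ✔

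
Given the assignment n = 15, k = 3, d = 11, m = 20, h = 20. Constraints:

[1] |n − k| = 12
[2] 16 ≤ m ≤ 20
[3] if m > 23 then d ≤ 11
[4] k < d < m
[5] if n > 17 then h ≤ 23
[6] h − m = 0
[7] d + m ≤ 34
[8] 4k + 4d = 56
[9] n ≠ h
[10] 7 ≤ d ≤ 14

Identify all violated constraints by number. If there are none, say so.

[1] |15 − 3| = 12  OK
[2] m = 20 lies in [16, 20]  OK
[3] m = 20, not > 23; antecedent false, conditional vacuously true  OK
[4] values 3 < 11 < 20  OK
[5] n = 15, not > 17; antecedent false, conditional vacuously true  OK
[6] h − m = 20 − 20 = 0  OK
[7] d + m = 11 + 20 = 31; 31 ≤ 34  OK
[8] 4k + 4d = 4(3) + 4(11) = 56  OK
[9] n = 15, h = 20; distinct  OK
[10] d = 11 lies in [7, 14]  OK

None — every constraint holds.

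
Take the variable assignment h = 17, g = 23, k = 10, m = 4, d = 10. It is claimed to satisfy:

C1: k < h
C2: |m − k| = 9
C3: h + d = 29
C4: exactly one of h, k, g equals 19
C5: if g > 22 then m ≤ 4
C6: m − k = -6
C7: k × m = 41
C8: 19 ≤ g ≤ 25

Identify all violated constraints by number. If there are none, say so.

No — constraints 2, 3, 4, and 7 are not satisfied.

C1: k = 10, h = 17; 10 < 17 — holds.
C2: |4 − 10| = 6, not 9 — does not hold.
C3: h + d = 17 + 10 = 27, not 29 — does not hold.
C4: h=17, k=10, g=23; 0 of them equal 19, not exactly one — does not hold.
C5: g = 23 > 22, so we need m ≤ 4; m = 4 ≤ 4 — holds.
C6: m − k = 4 − 10 = -6 — holds.
C7: k × m = 10 × 4 = 40, not 41 — does not hold.
C8: g = 23 lies in [19, 25] — holds.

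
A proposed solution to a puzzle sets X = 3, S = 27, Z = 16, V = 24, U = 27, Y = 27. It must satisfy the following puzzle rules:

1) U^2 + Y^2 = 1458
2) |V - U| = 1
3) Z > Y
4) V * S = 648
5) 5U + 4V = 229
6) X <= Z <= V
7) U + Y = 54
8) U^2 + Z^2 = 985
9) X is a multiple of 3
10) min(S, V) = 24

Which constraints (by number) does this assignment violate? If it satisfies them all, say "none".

1) U^2 + Y^2 = 27^2 + 27^2 = 729 + 729 = 1458 — holds.
2) |24 - 27| = 3, not 1 — does not hold.
3) Z = 16, Y = 27; 16 ≤ 27 (want >) — does not hold.
4) V * S = 24 * 27 = 648 — holds.
5) 5U + 4V = 5(27) + 4(24) = 231, not 229 — does not hold.
6) values 3 <= 16 <= 24 — holds.
7) U + Y = 27 + 27 = 54 — holds.
8) U^2 + Z^2 = 27^2 + 16^2 = 729 + 256 = 985 — holds.
9) 3 / 3 = 1, so 3 divides 3 — holds.
10) min(27, 24) = 24 — holds.

The assignment fails constraints 2, 3, and 5.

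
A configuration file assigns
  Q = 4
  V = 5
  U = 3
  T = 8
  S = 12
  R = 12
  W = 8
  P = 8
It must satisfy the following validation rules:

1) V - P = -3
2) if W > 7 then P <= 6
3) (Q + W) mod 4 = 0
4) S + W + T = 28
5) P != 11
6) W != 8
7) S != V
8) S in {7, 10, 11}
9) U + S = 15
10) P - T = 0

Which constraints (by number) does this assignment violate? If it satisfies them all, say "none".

The assignment fails constraints 2, 6, and 8.

1) V - P = 5 - 8 = -3  yes
2) W = 8 > 7, so we need P ≤ 6; but P = 8 > 6  no
3) Q + W = 12; 12 mod 4 = 0  yes
4) S + W + T = 12 + 8 + 8 = 28  yes
5) P = 8, and 8 ≠ 11  yes
6) W = 8, but 8 is required to differ  no
7) S = 12, V = 5; distinct  yes
8) S = 12 is not in {7, 10, 11}  no
9) U + S = 3 + 12 = 15  yes
10) P - T = 8 - 8 = 0  yes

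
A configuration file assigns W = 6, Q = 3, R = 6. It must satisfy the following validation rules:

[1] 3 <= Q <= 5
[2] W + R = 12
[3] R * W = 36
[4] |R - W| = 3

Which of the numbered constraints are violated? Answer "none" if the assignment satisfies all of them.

[1] Q = 3 lies in [3, 5] — holds.
[2] W + R = 6 + 6 = 12 — holds.
[3] R * W = 6 * 6 = 36 — holds.
[4] |6 - 6| = 0, not 3 — fails.

The assignment fails constraint 4.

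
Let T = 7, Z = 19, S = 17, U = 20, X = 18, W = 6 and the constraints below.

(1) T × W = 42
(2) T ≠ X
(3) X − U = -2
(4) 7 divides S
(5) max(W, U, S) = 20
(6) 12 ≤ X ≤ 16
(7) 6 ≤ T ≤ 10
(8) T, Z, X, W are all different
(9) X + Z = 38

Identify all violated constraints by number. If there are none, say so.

No — constraints 4, 6, 9 are not satisfied.

(1) T × W = 7 × 6 = 42  ✓
(2) T = 7, X = 18; distinct  ✓
(3) X − U = 18 − 20 = -2  ✓
(4) 17 = 7×2 + 3, so 7 does not divide 17  ✗
(5) max(6, 20, 17) = 20  ✓
(6) X = 18 is outside [12, 16]  ✗
(7) T = 7 lies in [6, 10]  ✓
(8) values 7, 19, 18, 6 are pairwise distinct  ✓
(9) X + Z = 18 + 19 = 37, not 38  ✗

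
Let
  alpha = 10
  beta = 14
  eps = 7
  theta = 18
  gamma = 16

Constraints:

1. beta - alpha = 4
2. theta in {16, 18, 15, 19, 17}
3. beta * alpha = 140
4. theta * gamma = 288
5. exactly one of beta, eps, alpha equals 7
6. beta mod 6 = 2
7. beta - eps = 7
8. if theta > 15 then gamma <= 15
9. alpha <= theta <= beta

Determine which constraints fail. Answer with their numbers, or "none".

Constraints 8 and 9 are violated.

1. beta - alpha = 14 - 10 = 4 — holds.
2. theta = 18 is in {16, 18, 15, 19, 17} — holds.
3. beta * alpha = 14 * 10 = 140 — holds.
4. theta * gamma = 18 * 16 = 288 — holds.
5. beta=14, eps=7, alpha=10; 1 of them equals 7 — holds.
6. 14 mod 6 = 2 — holds.
7. beta - eps = 14 - 7 = 7 — holds.
8. theta = 18 > 15, so we need gamma ≤ 15; but gamma = 16 > 15 — does not hold.
9. values 10, 18, 14; theta = 18 is not <= beta = 14 — does not hold.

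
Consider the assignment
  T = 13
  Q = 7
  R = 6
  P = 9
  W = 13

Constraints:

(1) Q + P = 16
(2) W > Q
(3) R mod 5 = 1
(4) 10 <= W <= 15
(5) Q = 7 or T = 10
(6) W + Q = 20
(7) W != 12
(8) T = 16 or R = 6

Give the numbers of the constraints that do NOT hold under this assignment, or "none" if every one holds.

All constraints are satisfied.

(1) Q + P = 7 + 9 = 16  OK
(2) W = 13, Q = 7; 13 > 7  OK
(3) 6 mod 5 = 1  OK
(4) W = 13 lies in [10, 15]  OK
(5) Q = 7 = 7 (first disjunct)  OK
(6) W + Q = 13 + 7 = 20  OK
(7) W = 13, and 13 ≠ 12  OK
(8) T = 13 ≠ 16, but R = 6 = 6 (second disjunct)  OK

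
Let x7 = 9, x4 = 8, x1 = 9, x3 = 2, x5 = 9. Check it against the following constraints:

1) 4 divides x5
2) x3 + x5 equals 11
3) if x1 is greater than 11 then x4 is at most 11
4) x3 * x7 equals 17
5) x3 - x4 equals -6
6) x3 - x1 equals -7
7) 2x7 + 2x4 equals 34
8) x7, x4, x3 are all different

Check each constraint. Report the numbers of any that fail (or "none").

1) 9 = 4*2 + 1, so 4 does not divide 9  fails
2) x3 + x5 = 2 + 9 = 11  holds
3) x1 = 9, not > 11; antecedent false, conditional vacuously true  holds
4) x3 * x7 = 2 * 9 = 18, not 17  fails
5) x3 - x4 = 2 - 8 = -6  holds
6) x3 - x1 = 2 - 9 = -7  holds
7) 2x7 + 2x4 = 2(9) + 2(8) = 34  holds
8) values 9, 8, 2 are pairwise distinct  holds

Constraints 1 and 4 do not hold.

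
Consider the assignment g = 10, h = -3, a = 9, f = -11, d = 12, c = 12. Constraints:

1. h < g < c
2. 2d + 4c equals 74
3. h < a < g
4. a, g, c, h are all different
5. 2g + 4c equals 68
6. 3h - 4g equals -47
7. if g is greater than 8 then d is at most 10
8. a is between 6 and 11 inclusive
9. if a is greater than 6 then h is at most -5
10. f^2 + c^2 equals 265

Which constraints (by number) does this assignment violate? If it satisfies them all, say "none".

Constraints 2, 6, 7, and 9 do not hold.

1. values -3 < 10 < 12 — holds.
2. 2d + 4c = 2(12) + 4(12) = 72, not 74 — fails.
3. values -3 < 9 < 10 — holds.
4. values 9, 10, 12, -3 are pairwise distinct — holds.
5. 2g + 4c = 2(10) + 4(12) = 68 — holds.
6. 3h - 4g = 3(-3) - 4(10) = -49, not -47 — fails.
7. g = 10 > 8, so we need d ≤ 10; but d = 12 > 10 — fails.
8. a = 9 lies in [6, 11] — holds.
9. a = 9 > 6, so we need h ≤ -5; but h = -3 > -5 — fails.
10. f^2 + c^2 = (-11)^2 + 12^2 = 121 + 144 = 265 — holds.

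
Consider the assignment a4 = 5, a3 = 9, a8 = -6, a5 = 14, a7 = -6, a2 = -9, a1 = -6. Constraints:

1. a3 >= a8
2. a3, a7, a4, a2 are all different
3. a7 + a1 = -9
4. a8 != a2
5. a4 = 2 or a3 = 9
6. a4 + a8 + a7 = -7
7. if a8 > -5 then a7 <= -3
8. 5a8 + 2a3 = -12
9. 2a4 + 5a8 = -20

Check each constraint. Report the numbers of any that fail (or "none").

1. a3 = 9, a8 = -6; 9 ≥ -6 — holds.
2. values 9, -6, 5, -9 are pairwise distinct — holds.
3. a7 + a1 = -6 + (-6) = -12, not -9 — does not hold.
4. a8 = -6, a2 = -9; distinct — holds.
5. a4 = 5 ≠ 2, but a3 = 9 = 9 (second disjunct) — holds.
6. a4 + a8 + a7 = 5 + (-6) + (-6) = -7 — holds.
7. a8 = -6, not > -5; antecedent false, conditional vacuously true — holds.
8. 5a8 + 2a3 = 5(-6) + 2(9) = -12 — holds.
9. 2a4 + 5a8 = 2(5) + 5(-6) = -20 — holds.

No — constraint 3 is not satisfied.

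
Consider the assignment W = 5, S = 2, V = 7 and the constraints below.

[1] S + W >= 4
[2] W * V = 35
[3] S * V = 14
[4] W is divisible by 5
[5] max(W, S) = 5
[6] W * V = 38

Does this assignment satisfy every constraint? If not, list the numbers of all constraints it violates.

[1] S + W = 2 + 5 = 7; 7 ≥ 4  ✔
[2] W * V = 5 * 7 = 35  ✔
[3] S * V = 2 * 7 = 14  ✔
[4] 5 / 5 = 1, so 5 divides 5  ✔
[5] max(5, 2) = 5  ✔
[6] W * V = 5 * 7 = 35, not 38  ✘

Violated: 6.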